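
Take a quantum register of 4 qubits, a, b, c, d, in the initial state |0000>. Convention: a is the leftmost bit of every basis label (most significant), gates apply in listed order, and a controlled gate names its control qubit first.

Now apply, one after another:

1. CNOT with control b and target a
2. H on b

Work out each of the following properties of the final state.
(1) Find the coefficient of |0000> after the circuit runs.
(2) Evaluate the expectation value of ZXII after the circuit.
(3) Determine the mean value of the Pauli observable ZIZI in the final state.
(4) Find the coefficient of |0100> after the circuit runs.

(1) |0000> carries amplitude sqrt(2)/2 in the final state.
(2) The observable ZXII averages to 1.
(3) The observable ZIZI averages to 1.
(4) The amplitude on |0100> is sqrt(2)/2.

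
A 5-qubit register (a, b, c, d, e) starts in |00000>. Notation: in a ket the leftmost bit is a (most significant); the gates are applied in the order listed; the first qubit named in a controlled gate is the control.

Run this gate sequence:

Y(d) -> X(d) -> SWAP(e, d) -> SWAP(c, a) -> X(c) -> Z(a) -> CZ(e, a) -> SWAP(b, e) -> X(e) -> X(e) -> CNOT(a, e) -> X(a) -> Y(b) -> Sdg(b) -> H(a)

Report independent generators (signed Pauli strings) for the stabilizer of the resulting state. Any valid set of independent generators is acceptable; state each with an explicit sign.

The final state is stabilized by the group generated by -XIIII, -IZIII, -IIZII, +IIIZI, +IIIIZ; other independent generating sets are equally valid.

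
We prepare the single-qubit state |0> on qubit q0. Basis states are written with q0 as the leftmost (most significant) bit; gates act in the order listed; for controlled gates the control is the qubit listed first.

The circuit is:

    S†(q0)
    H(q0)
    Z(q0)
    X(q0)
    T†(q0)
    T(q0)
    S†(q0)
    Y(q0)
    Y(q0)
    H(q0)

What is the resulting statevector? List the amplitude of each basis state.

The final amplitudes are -1/2 - I/2 on |0>, -1/2 + I/2 on |1>.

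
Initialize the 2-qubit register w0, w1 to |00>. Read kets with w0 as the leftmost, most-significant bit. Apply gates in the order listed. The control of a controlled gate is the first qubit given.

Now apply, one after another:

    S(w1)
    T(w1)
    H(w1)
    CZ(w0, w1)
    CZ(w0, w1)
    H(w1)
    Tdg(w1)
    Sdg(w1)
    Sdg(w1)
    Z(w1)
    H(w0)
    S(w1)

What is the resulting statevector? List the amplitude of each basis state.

After the circuit, the state carries amplitude sqrt(2)/2 on |00>, 0 on |01>, sqrt(2)/2 on |10>, 0 on |11>. Key observation: steps 1-8 multiply out to the identity, so the circuit reduces to the remaining gates.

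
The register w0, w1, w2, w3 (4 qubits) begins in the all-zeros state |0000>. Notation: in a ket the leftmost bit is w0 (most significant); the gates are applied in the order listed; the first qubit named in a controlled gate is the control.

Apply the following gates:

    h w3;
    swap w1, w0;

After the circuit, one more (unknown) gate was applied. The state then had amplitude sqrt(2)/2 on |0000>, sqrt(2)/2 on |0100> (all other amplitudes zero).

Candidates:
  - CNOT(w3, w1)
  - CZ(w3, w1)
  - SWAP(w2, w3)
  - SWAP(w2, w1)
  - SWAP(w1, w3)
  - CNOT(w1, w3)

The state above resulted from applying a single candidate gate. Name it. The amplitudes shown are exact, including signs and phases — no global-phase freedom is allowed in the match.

The unique candidate consistent with the amplitudes is SWAP(w1, w3).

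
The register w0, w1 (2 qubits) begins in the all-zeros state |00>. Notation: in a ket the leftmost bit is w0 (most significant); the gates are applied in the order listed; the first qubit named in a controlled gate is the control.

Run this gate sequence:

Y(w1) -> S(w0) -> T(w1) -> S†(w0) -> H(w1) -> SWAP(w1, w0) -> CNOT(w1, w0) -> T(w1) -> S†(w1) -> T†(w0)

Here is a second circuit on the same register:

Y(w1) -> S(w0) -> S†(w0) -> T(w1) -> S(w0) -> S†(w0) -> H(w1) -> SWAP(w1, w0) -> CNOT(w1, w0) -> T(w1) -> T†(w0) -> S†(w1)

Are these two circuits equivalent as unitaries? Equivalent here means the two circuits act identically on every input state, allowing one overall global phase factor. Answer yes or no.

Yes: on every input state the two circuits agree up to one overall phase factor.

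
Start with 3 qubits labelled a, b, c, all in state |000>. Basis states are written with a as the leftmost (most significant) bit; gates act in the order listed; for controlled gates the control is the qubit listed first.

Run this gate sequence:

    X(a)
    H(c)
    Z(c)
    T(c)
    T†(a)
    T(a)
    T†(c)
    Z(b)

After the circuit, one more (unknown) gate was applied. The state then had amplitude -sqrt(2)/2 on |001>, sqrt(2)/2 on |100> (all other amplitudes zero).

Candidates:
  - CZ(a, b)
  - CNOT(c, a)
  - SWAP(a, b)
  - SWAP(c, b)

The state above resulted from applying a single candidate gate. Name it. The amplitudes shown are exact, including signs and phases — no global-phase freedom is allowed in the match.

It was CNOT(c, a) that produced the state shown. Key observation: gates 4-7 undo each other exactly, leaving only the rest of the circuit to track.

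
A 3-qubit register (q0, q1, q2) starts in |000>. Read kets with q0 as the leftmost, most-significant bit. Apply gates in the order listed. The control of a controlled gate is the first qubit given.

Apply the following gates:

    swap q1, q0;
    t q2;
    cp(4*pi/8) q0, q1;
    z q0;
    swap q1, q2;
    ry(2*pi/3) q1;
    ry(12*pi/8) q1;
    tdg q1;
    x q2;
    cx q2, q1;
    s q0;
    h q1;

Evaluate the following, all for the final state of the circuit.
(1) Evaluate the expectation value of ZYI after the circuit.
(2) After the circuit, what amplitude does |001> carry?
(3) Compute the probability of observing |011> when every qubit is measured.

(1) The observable ZYI averages to -sqrt(2)/4.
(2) |001> carries amplitude -sqrt(3)/4 - 1/4 - exp(3*I*pi/4)/4 + sqrt(3)*exp(3*I*pi/4)/4 in the final state.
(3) The probability of measuring |011> is 1/2 - sqrt(2)/8.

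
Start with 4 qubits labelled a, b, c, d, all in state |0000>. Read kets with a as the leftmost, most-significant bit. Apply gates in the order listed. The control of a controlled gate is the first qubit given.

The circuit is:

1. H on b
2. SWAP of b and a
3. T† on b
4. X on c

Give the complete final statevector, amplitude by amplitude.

The final amplitudes are sqrt(2)/2 on |0010>, sqrt(2)/2 on |1010>, and 0 on every other basis state.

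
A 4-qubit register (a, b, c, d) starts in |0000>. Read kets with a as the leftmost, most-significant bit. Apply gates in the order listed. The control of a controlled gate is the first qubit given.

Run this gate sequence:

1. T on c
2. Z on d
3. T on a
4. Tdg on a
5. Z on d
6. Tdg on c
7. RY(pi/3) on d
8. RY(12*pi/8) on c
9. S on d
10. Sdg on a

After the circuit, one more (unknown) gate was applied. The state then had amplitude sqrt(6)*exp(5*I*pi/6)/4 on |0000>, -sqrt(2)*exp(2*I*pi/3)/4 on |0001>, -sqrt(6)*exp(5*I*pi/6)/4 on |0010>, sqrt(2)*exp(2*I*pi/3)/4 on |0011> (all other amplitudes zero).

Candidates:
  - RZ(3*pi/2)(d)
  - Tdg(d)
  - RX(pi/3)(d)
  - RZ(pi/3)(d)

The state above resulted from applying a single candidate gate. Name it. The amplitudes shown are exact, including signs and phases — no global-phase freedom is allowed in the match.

The applied gate was RZ(pi/3)(d). Key observation: gates 1-6 undo each other exactly, leaving only the rest of the circuit to track.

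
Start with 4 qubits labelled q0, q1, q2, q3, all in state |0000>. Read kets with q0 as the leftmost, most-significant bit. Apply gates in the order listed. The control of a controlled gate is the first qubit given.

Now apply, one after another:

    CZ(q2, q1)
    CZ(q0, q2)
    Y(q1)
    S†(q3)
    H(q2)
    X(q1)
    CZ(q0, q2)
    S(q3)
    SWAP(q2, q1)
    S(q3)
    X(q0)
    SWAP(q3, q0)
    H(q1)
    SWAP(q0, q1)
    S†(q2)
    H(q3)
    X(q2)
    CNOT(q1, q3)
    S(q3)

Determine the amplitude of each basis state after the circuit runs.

After the circuit, the state carries amplitude sqrt(2)*I/2 on |0010>, sqrt(2)/2 on |0011>, and 0 on every other basis state.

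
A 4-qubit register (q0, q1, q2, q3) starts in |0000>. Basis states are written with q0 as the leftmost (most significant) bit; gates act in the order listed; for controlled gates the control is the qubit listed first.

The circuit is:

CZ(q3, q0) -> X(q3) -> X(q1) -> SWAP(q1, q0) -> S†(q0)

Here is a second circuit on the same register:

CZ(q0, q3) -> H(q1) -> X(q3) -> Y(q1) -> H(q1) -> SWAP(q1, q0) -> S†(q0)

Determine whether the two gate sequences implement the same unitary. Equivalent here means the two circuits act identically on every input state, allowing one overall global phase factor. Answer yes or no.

No: there is an input state on which the two circuits produce genuinely different outputs (not merely differing by a phase).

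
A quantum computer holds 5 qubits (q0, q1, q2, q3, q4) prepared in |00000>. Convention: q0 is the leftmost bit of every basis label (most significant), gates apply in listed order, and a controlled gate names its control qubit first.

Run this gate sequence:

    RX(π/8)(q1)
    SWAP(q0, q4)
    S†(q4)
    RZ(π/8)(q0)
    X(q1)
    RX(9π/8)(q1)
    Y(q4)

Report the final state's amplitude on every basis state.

After the circuit, the state carries amplitude exp(-I*pi/16)*sin(7*pi/16)*cos(pi/16) - exp(-I*pi/16)*sin(pi/16)*cos(7*pi/16) on |00001>, -I*exp(-I*pi/16)*cos(pi/16)*cos(7*pi/16) - I*exp(-I*pi/16)*sin(pi/16)*sin(7*pi/16) on |01001>, and 0 on every other basis state.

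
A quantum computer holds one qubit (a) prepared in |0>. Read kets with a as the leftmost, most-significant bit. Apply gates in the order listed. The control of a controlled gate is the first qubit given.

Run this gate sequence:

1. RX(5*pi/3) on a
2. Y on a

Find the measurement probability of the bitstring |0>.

Outcome |0> occurs with probability 1/4.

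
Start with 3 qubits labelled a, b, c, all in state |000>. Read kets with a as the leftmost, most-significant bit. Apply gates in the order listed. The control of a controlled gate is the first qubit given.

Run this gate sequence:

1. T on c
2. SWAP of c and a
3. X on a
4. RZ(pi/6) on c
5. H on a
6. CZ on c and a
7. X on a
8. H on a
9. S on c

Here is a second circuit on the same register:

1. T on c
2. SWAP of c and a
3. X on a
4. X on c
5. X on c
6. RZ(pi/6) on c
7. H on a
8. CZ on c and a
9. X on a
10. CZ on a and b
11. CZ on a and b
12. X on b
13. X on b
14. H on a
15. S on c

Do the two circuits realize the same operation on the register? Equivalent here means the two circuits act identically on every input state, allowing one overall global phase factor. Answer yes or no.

Yes — the two circuits implement the same unitary up to a global phase.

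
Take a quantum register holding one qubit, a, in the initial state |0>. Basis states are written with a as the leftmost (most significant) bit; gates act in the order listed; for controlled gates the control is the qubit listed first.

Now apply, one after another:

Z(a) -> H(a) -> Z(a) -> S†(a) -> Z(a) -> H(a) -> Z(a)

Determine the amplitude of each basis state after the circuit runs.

The final amplitudes are 1/2 - I/2 on |0>, -1/2 - I/2 on |1>.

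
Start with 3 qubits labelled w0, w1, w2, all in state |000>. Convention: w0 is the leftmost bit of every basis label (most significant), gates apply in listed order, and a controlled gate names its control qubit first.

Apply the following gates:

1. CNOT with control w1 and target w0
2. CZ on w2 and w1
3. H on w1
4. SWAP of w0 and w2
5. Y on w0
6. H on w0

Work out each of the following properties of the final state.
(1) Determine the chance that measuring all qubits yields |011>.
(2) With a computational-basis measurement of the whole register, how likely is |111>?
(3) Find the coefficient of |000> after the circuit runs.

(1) The probability of measuring |011> is 0.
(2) The probability of measuring |111> is 0.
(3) |000> carries amplitude I/2 in the final state.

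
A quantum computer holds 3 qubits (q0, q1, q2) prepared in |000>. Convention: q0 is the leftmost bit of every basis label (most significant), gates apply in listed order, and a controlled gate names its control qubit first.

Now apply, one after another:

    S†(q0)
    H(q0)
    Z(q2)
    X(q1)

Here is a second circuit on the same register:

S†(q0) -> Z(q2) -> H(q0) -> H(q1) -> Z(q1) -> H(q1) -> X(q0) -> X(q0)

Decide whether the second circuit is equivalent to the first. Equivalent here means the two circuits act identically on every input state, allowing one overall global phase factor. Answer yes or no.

Yes, they are equivalent — the unitaries differ by at most a global phase.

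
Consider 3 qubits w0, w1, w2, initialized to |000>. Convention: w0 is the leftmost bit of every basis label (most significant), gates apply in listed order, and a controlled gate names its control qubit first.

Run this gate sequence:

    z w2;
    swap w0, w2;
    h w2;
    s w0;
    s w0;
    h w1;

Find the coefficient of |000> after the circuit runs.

The amplitude on |000> is 1/2.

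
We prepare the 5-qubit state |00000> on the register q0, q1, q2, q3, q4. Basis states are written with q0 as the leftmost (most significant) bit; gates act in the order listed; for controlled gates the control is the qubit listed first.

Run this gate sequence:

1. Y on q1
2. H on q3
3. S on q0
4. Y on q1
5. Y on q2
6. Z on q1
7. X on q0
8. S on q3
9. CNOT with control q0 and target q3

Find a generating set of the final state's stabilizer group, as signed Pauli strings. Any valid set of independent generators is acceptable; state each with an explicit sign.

One valid set of independent stabilizer generators is -IIIYI, -ZIIII, +IZIII, -IIZII, +IIIIZ (any independent generating set of the same group is equally correct).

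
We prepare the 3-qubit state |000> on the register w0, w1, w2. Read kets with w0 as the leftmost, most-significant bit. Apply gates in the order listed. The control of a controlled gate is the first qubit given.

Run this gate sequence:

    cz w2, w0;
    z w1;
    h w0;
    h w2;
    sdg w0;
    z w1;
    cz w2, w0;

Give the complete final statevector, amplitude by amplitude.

The resulting statevector has amplitude 1/2 on |000>, 1/2 on |001>, 0 on |010>, 0 on |011>, -I/2 on |100>, I/2 on |101>, 0 on |110>, 0 on |111>.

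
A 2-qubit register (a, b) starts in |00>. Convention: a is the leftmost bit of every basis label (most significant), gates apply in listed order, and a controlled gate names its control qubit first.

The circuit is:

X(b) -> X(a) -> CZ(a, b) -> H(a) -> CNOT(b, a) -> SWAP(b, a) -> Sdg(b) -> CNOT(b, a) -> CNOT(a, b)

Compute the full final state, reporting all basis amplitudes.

The resulting statevector has amplitude 0 on |00>, sqrt(2)*I/2 on |01>, 0 on |10>, sqrt(2)/2 on |11>.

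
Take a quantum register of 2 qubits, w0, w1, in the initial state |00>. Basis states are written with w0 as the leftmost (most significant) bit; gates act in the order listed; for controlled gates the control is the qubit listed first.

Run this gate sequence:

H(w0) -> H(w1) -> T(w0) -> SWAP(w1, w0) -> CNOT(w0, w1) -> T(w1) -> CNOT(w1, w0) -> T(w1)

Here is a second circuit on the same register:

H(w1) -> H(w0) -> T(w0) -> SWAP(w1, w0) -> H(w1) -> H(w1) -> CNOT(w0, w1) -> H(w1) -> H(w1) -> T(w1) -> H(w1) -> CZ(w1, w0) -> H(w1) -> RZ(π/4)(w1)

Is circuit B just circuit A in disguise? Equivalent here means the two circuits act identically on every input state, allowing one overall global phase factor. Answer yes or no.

No: there is an input state on which the two circuits produce genuinely different outputs (not merely differing by a phase).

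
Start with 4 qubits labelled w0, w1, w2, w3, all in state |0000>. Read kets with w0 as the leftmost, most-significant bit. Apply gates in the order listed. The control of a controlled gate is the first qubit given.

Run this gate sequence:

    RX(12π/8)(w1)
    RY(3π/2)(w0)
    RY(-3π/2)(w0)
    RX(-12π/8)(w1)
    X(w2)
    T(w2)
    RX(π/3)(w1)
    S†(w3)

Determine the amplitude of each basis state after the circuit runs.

After the circuit, the state carries amplitude sqrt(3)*exp(I*pi/4)/2 on |0010>, -exp(3*I*pi/4)/2 on |0110>, and 0 on every other basis state. Key observation: gates 1-4 undo each other exactly, leaving only the rest of the circuit to track.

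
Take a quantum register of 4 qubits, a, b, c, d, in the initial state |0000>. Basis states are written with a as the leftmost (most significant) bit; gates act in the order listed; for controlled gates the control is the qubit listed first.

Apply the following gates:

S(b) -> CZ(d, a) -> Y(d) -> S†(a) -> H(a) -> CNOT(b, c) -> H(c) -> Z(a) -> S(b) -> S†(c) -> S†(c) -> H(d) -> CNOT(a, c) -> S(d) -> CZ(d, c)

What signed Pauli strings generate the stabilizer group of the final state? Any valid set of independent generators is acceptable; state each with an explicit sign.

The stabilizer group can be generated by +XIII, -IIXZ, -IIZY, +IZII, among other valid generating sets.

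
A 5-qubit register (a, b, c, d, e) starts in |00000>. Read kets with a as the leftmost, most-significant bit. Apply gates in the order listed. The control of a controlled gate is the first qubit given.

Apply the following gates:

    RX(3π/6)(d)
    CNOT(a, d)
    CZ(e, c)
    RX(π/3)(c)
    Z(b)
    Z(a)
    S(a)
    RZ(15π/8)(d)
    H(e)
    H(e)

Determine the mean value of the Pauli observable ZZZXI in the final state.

In the final state, ZZZXI has expectation (-exp(3*I*pi/4) + I)*exp(7*I*pi/8)/4.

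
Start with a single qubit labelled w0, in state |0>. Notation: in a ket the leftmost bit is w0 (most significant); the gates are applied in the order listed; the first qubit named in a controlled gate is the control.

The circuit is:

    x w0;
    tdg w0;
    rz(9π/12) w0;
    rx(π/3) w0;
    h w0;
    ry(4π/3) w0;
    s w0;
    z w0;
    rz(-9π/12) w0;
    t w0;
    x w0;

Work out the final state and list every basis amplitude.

The final amplitudes are (1 - I)*(-sqrt(6)*I + sqrt(2)*(2 - I))/8 on |0>, (1 - I)*(-sqrt(6)*I + sqrt(2)*(-2 + I))/8 on |1>.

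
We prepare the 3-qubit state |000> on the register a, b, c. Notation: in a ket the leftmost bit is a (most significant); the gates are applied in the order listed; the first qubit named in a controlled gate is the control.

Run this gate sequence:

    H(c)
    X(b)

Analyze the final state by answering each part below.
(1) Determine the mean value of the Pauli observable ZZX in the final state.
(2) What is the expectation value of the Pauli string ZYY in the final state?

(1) The observable ZZX averages to -1.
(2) In the final state, ZYY has expectation 0.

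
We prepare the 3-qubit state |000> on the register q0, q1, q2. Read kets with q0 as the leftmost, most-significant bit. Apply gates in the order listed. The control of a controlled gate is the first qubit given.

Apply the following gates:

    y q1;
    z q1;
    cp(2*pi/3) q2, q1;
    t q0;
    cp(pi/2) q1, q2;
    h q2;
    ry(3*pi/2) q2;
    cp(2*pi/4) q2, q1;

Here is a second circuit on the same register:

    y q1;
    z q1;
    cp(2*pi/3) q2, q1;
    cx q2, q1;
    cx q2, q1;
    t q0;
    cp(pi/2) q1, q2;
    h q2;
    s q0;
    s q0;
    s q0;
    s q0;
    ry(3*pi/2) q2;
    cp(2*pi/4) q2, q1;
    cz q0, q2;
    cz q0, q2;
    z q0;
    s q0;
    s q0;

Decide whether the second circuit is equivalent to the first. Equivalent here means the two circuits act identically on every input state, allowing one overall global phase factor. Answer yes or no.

Yes — the two circuits implement the same unitary up to a global phase.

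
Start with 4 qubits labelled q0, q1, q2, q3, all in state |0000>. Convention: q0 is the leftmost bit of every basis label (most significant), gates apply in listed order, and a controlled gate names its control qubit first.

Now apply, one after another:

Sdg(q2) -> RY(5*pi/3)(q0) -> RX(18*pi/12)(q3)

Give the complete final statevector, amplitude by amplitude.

The resulting statevector has amplitude sqrt(6)/4 on |0000>, sqrt(6)*I/4 on |0001>, -sqrt(2)/4 on |1000>, -sqrt(2)*I/4 on |1001>, and 0 on every other basis state.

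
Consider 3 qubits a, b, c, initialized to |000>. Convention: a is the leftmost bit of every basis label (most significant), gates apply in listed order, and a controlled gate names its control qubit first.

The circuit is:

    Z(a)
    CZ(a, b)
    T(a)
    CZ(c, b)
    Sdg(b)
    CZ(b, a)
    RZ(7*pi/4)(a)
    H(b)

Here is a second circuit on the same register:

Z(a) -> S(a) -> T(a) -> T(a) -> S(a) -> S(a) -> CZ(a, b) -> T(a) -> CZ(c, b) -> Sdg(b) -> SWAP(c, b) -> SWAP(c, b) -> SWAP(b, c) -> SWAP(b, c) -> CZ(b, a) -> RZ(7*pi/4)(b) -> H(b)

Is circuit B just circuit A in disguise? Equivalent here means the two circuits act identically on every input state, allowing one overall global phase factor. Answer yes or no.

No, they are not equivalent — no single phase factor reconciles the two unitaries.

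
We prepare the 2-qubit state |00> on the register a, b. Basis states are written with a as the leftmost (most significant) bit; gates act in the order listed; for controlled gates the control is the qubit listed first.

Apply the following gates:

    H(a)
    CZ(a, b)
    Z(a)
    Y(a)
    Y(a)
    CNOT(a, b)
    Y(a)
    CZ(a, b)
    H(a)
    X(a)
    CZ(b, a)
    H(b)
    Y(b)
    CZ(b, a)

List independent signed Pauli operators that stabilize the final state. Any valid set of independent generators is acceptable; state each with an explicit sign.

The stabilizer group can be generated by -XI, +IZ, among other valid generating sets.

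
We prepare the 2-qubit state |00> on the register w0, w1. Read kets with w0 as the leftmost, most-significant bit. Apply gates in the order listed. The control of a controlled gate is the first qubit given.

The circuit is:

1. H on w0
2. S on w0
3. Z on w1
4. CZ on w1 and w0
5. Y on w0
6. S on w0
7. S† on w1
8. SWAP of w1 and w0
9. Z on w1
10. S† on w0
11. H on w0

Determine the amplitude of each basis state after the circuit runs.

The final amplitudes are 1/2 on |00>, 1/2 on |01>, 1/2 on |10>, 1/2 on |11>.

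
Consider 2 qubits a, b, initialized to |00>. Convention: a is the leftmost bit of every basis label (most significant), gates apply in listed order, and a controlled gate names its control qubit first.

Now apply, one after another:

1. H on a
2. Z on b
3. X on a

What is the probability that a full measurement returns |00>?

The probability of measuring |00> is 1/2.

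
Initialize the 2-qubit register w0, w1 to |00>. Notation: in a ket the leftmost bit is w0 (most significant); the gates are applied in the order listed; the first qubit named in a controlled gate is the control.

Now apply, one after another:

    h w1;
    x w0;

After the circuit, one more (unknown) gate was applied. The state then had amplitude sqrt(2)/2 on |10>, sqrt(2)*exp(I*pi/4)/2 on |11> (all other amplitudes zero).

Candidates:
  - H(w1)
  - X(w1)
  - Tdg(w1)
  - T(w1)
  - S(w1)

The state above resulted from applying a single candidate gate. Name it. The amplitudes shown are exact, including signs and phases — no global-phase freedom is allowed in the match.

The applied gate was T(w1).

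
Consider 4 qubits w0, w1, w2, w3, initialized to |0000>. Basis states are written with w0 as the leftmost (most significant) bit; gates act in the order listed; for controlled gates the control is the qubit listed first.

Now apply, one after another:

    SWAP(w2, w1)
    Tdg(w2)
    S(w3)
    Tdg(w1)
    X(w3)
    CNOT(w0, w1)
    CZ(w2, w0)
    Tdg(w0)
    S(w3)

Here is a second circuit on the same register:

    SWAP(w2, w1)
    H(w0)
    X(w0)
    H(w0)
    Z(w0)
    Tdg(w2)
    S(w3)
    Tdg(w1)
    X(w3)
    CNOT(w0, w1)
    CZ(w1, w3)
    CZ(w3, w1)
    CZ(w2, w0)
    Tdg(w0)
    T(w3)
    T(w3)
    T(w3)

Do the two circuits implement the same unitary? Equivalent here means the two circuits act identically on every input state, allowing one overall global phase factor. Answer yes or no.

No: there is an input state on which the two circuits produce genuinely different outputs (not merely differing by a phase).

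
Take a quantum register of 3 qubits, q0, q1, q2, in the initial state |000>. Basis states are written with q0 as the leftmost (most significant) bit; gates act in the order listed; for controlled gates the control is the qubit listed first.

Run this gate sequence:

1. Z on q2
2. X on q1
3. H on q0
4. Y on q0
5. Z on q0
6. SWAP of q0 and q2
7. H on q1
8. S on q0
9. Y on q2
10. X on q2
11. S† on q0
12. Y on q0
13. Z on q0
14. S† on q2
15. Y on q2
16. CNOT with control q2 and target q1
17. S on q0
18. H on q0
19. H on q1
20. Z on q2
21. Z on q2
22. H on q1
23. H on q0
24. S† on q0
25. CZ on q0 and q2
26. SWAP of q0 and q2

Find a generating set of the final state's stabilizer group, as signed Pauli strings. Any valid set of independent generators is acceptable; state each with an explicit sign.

One valid set of independent stabilizer generators is +YII, -IXI, -IIZ (any independent generating set of the same group is equally correct). Key observation: gates 17-24 undo each other exactly, leaving only the rest of the circuit to track.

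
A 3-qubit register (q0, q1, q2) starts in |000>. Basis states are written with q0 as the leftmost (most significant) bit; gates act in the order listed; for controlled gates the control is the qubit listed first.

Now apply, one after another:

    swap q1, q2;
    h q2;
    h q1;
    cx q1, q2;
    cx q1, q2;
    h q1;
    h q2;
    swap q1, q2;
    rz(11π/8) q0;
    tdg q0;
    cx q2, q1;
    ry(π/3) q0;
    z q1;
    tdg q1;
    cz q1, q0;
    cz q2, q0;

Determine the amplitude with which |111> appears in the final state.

|111> carries amplitude 0 in the final state. Key observation: gates 1-8 undo each other exactly, leaving only the rest of the circuit to track.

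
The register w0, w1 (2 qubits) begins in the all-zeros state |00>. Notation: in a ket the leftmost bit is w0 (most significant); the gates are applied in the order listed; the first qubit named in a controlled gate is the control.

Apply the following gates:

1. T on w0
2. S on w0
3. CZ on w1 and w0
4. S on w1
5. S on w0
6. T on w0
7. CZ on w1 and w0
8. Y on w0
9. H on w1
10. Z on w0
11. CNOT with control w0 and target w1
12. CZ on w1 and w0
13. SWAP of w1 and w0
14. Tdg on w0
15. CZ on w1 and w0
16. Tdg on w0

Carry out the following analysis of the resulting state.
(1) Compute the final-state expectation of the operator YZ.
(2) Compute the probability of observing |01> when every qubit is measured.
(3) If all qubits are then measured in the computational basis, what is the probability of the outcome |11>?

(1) In the final state, YZ has expectation 1.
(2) The probability of measuring |01> is 1/2.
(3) A full measurement returns |11> with probability 1/2.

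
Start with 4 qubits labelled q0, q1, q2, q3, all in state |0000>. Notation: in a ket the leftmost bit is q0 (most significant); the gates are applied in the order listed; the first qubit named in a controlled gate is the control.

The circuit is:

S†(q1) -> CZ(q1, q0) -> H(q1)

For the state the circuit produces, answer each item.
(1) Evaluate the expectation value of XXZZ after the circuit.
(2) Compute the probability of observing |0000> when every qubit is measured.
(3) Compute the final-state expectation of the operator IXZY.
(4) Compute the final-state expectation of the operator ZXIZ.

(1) The expectation value of XXZZ is 0.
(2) A full measurement returns |0000> with probability 1/2.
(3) The observable IXZY averages to 0.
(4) The observable ZXIZ averages to 1.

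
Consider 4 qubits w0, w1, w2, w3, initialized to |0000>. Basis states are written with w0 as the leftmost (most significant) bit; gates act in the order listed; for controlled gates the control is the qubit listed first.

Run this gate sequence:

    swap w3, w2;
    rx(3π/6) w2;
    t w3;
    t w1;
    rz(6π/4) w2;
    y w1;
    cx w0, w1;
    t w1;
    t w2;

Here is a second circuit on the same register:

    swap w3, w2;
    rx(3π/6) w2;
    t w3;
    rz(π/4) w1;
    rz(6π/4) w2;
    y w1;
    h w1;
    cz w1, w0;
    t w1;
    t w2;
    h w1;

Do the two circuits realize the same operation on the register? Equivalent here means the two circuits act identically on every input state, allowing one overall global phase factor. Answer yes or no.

No: there is an input state on which the two circuits produce genuinely different outputs (not merely differing by a phase).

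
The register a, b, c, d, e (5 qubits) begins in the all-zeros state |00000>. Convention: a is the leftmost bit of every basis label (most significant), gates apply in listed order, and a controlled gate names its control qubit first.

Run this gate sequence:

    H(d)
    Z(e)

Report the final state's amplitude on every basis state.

After the circuit, the state carries amplitude sqrt(2)/2 on |00000>, sqrt(2)/2 on |00010>, and 0 on every other basis state.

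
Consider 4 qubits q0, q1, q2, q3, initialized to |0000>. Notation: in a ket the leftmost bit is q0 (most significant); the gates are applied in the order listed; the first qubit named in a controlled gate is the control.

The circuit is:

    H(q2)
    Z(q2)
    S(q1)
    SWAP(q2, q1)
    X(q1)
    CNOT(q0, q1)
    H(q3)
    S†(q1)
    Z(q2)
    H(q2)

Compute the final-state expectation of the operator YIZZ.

The observable YIZZ averages to 0.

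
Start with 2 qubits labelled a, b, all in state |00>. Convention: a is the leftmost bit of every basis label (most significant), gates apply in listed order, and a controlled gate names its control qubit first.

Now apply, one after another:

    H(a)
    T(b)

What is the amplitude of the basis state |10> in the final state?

|10> carries amplitude sqrt(2)/2 in the final state.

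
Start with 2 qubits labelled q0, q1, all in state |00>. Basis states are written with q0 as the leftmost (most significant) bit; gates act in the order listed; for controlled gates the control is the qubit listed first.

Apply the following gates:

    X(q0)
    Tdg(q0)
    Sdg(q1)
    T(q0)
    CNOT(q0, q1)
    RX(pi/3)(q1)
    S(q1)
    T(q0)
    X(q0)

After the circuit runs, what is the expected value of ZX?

In the final state, ZX has expectation -sqrt(3)/2.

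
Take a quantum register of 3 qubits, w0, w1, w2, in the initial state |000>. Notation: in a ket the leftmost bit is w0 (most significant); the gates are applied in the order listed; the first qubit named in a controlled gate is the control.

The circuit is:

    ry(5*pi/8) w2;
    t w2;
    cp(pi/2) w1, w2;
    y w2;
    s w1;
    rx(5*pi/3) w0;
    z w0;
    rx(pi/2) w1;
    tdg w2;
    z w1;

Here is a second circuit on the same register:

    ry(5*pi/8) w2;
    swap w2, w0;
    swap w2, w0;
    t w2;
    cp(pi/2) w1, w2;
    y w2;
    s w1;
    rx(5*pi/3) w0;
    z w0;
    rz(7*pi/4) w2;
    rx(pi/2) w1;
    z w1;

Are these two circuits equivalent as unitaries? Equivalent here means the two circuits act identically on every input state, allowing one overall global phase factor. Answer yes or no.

Yes, they are equivalent — the unitaries differ by at most a global phase.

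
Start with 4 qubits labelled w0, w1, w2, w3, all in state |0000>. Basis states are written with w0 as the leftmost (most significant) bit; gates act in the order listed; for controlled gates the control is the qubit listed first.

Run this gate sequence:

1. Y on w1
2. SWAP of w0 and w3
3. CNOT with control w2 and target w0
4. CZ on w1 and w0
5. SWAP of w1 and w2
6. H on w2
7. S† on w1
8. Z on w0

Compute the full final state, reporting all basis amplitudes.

The final amplitudes are sqrt(2)*I/2 on |0000>, -sqrt(2)*I/2 on |0010>, and 0 on every other basis state.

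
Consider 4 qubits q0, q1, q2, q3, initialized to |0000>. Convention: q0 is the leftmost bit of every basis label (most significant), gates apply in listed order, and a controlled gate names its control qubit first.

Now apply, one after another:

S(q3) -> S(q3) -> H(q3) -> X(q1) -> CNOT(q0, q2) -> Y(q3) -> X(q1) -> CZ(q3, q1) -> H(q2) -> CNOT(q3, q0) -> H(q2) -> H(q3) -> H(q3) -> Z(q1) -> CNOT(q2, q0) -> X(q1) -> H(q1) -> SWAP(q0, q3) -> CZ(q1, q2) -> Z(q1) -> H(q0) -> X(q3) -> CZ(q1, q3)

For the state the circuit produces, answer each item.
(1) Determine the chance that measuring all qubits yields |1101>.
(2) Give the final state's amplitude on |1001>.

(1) Outcome |1101> occurs with probability 1/8.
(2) The final state's coefficient on |1001> equals -sqrt(2)*I/4.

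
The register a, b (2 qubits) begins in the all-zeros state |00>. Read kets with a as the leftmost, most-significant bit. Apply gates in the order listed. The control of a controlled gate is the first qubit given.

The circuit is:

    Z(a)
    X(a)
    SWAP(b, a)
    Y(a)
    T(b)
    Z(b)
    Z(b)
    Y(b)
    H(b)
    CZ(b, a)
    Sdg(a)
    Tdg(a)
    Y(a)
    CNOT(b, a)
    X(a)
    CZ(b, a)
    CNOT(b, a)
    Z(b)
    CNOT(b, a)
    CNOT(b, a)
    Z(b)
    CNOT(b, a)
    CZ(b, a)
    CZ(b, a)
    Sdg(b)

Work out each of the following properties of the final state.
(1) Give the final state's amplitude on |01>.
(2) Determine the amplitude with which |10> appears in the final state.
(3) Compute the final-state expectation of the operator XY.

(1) The final state's coefficient on |01> equals -sqrt(2)*I/2. Key observation: the block from step 16 through step 23 cancels to the identity and can be dropped.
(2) The amplitude on |10> is -sqrt(2)/2.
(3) The expectation value of XY is 1.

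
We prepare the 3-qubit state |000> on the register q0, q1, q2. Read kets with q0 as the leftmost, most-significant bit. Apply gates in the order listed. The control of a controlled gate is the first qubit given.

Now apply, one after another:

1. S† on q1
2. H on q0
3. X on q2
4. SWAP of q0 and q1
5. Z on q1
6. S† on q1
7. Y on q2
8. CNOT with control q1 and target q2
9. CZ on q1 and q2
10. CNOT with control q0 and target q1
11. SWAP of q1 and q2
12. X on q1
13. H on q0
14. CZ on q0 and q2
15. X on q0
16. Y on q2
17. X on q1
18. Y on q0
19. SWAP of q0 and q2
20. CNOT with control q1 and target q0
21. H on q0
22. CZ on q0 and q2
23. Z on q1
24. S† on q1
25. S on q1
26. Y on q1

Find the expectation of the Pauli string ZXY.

The expectation value of ZXY is 1.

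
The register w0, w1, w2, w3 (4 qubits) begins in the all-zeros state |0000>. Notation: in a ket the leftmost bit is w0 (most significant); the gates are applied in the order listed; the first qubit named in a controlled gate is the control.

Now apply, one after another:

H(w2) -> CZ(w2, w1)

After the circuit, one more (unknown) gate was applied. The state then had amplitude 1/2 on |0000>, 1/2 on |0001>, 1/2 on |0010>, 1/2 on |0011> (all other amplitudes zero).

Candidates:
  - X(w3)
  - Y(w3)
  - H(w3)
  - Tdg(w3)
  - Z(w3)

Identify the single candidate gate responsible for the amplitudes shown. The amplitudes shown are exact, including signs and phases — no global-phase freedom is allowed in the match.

The unique candidate consistent with the amplitudes is H(w3).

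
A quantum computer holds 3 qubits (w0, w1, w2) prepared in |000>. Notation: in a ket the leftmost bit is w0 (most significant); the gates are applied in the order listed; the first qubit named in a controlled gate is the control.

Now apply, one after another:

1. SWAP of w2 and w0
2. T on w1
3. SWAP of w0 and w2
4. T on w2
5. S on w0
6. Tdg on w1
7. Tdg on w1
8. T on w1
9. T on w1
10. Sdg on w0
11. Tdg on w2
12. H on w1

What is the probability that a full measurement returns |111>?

A full measurement returns |111> with probability 0. Key observation: the block from step 4 through step 11 cancels to the identity and can be dropped.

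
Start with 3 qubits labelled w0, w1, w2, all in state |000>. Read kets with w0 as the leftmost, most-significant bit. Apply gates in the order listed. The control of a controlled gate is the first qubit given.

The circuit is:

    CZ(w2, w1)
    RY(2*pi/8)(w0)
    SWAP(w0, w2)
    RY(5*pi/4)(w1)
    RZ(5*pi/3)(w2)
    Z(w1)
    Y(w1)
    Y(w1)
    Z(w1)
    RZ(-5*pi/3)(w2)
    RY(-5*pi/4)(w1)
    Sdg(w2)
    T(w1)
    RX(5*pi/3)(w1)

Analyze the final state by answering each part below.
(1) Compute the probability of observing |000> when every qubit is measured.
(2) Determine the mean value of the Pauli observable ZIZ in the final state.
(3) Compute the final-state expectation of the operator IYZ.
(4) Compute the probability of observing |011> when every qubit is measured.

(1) A full measurement returns |000> with probability 3*sqrt(2)/16 + 3/8. Key observation: the block from step 4 through step 11 cancels to the identity and can be dropped.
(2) The expectation value of ZIZ is sqrt(2)/2.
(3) In the final state, IYZ has expectation sqrt(6)/4.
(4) A full measurement returns |011> with probability 1/8 - sqrt(2)/16.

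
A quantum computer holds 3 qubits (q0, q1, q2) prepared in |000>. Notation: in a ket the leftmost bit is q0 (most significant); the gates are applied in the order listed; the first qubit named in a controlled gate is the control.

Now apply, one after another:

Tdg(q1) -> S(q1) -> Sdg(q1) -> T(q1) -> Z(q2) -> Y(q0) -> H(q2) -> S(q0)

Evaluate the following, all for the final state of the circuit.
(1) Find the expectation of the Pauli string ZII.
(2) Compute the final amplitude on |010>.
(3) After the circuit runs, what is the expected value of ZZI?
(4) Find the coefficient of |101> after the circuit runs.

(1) In the final state, ZII has expectation -1.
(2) The final state's coefficient on |010> equals 0.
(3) The observable ZZI averages to -1.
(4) The final state's coefficient on |101> equals -sqrt(2)/2.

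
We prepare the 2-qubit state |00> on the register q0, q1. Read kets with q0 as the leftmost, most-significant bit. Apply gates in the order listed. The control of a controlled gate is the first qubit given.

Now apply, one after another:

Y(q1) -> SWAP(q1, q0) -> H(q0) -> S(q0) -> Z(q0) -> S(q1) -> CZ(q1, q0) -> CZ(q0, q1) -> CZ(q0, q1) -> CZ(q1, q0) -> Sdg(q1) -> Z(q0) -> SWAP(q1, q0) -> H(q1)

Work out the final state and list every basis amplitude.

After the circuit, the state carries amplitude 1/2 + I/2 on |00>, -1/2 + I/2 on |01>, 0 on |10>, 0 on |11>. Key observation: gates 5-12 undo each other exactly, leaving only the rest of the circuit to track.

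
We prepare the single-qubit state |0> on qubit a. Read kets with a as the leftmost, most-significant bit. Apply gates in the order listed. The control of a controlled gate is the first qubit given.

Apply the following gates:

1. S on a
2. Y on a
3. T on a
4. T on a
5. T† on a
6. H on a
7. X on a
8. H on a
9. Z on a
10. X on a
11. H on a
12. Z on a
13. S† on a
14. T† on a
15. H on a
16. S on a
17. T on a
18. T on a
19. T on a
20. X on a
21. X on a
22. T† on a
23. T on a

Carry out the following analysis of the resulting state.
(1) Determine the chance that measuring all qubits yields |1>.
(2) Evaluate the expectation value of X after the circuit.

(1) The probability of measuring |1> is 1/2 - sqrt(2)/4. Key observation: the block from step 6 through step 9 cancels to the identity and can be dropped.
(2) In the final state, X has expectation -1/2.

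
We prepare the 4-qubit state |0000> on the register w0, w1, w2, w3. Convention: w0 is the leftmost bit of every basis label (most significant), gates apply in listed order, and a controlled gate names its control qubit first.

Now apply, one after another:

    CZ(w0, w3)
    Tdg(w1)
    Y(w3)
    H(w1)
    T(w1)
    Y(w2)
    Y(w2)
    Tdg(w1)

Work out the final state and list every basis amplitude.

The final amplitudes are sqrt(2)*I/2 on |0001>, sqrt(2)*I/2 on |0101>, and 0 on every other basis state. Key observation: the block from step 5 through step 8 cancels to the identity and can be dropped.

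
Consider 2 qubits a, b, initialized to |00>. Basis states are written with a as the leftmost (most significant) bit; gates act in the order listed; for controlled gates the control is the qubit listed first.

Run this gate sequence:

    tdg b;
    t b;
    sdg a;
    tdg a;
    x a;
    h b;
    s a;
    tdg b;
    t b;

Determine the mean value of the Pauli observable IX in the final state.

The observable IX averages to 1.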